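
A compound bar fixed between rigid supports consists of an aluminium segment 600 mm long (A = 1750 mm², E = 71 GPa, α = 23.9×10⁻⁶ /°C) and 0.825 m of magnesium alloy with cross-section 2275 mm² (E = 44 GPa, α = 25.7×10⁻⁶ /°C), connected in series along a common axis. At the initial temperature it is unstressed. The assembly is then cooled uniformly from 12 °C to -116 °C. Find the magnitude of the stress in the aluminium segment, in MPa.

σ ≈ 199 MPa (tensile)

If the supports were absent, the total length change would be Σ αᵢΔT Lᵢ = 23.9×10⁻⁶×128×600 + 25.7×10⁻⁶×128×825 = 4.549 mm.
The walls prevent any net length change, so an axial force P (same in every segment) develops. Compatibility: P · Σ Lᵢ/(AᵢEᵢ) = δ_free.
The series flexibility is Σ Lᵢ/(AᵢEᵢ) = 600/(1750×71×10³) + 825/(2275×44×10³) = 1.307×10⁻⁵ mm/N.
So P = 4.549 / 1.307×10⁻⁵ = 348.1 kN, tensile.
σ_{aluminium} = P / A = 348100 / 1750 = 198.9 MPa.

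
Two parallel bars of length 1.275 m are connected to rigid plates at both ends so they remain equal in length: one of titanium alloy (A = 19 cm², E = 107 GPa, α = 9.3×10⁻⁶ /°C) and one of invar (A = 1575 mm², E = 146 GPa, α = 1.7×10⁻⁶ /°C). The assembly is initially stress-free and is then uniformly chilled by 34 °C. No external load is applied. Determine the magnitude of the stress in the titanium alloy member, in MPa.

Equilibrium of a rigid end plate with no external load gives equal and opposite internal forces ±P in the two members. Since α_{titanium alloy} > α_{invar}, cooling drives the titanium alloy into tension and the invar into compression.
Equating the net (thermal + elastic) strains gives |α₁ − α₂|·ΔT = P·[1/(A₁E₁) + 1/(A₂E₂)].
|α₁ − α₂|·ΔT = 7.6×10⁻⁶ × 34 = 0.0002584.
1/(A₁E₁) + 1/(A₂E₂) = 1/(1900×107×10³) + 1/(1575×146×10³) = 9.268×10⁻⁹ N⁻¹.
P = 0.0002584 / 9.268×10⁻⁹ = 27880 N = 27.88 kN.
σ_{titanium alloy} = P/A₁ = 27880/1900 = 14.67 MPa, tensile.

σ ≈ 14.7 MPa (tensile)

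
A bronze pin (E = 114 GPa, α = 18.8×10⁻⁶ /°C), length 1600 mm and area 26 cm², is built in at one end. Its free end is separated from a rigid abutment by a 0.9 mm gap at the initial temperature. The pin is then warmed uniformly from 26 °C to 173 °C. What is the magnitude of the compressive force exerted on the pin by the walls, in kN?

If the wall were absent the pin would grow by αΔT L = 18.8×10⁻⁶ × 147 × 1600 = 4.422 mm.
After closing the 0.9 mm clearance, 4.422 − 0.9 = 3.522 mm of expansion remains to be suppressed by the wall.
So σ = E(δ_free − g)/L = 114×10³ × 3.522/1600 = 250.9 MPa.
P = σA = 250.9 × 2600 = 652.4 kN.

P ≈ 652 kN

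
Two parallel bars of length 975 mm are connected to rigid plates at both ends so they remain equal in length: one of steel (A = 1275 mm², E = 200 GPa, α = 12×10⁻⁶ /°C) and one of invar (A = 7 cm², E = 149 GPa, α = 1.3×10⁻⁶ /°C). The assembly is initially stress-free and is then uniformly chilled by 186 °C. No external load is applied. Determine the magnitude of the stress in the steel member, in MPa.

σ ≈ 116 MPa (tensile)

The steel has the larger α, so on cooling it would change length more than the invar if both were free. The rigid plates force a common final length, so the steel is put into tension and the invar into compression, with equal and opposite forces P (no external load).
Setting the final lengths equal and cancelling L: (α₁ − α₂)ΔT = P/(A₁E₁) + P/(A₂E₂).
|α₁ − α₂|·ΔT = 10.7×10⁻⁶ × 186 = 0.00199.
1/(A₁E₁) + 1/(A₂E₂) = 1/(1275×200×10³) + 1/(700×149×10³) = 1.351×10⁻⁸ N⁻¹.
P = 0.00199 / 1.351×10⁻⁸ = 147300 N = 147.3 kN.
σ_{steel} = P/A₁ = 147300/1275 = 115.5 MPa, tensile.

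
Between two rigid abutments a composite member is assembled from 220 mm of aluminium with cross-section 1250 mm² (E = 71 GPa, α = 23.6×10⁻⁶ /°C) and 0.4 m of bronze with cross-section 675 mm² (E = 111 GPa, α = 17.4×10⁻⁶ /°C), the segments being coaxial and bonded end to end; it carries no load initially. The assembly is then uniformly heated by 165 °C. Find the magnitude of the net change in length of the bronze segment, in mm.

With the walls removed the bar would change length by δ_free = Σ αᵢΔT Lᵢ = 23.6×10⁻⁶×165×220 + 17.4×10⁻⁶×165×400 = 2.005 mm.
The rigid supports impose zero overall length change; the single axial force P common to all segments must satisfy P Σ Lᵢ/(AᵢEᵢ) = δ_free.
Σ Lᵢ/(AᵢEᵢ) = 220/(1250×71×10³) + 400/(675×111×10³) = 7.818×10⁻⁶ mm/N.
Hence P = δ_free / Σ(L/AE) = 2.005/7.818×10⁻⁶ = 256.5 kN (compressive).
For the bronze segment, free thermal change = 17.4×10⁻⁶×165×400 = 1.148 mm and elastic change from P = 256500×400/(675×111×10³) = 1.369 mm; these oppose, so the net change is 0.221 mm (segment shortens).

|ΔL| ≈ 0.221 mm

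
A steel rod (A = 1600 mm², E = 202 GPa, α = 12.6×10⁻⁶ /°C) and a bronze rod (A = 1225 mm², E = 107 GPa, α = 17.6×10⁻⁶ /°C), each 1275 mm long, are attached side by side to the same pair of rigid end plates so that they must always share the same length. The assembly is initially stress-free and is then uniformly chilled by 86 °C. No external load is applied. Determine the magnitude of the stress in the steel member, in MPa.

The bronze has the larger α, so on cooling it would change length more than the steel if both were free. The rigid plates force a common final length, so the bronze is put into tension and the steel into compression, with equal and opposite forces P (no external load).
Compatibility of the two members (thermal + elastic change equal): (α₁ − α₂)ΔT = P·[1/(A₁E₁) + 1/(A₂E₂)].
|α₁ − α₂|·ΔT = 5×10⁻⁶ × 86 = 0.00043.
1/(A₁E₁) + 1/(A₂E₂) = 1/(1600×202×10³) + 1/(1225×107×10³) = 1.072×10⁻⁸ N⁻¹.
So P = 0.00043 / 1.072×10⁻⁸ = 40.1 kN.
σ_{steel} = P/A₁ = 40100/1600 = 25.06 MPa, compressive.

σ ≈ 25.1 MPa (compressive)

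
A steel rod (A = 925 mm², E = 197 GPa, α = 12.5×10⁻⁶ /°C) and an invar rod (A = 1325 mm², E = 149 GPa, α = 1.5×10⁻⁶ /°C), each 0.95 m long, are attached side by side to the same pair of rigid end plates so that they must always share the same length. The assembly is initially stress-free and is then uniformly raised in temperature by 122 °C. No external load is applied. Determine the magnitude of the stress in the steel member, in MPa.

σ ≈ 137 MPa (compressive)

Equilibrium of a rigid end plate with no external load gives equal and opposite internal forces ±P in the two members. Since α_{steel} > α_{invar}, heating drives the steel into compression and the invar into tension.
Compatibility of the two members (thermal + elastic change equal): (α₁ − α₂)ΔT = P·[1/(A₁E₁) + 1/(A₂E₂)].
|α₁ − α₂|·ΔT = 11×10⁻⁶ × 122 = 0.001342.
1/(A₁E₁) + 1/(A₂E₂) = 1/(925×197×10³) + 1/(1325×149×10³) = 1.055×10⁻⁸ N⁻¹.
So P = 0.001342 / 1.055×10⁻⁸ = 127.2 kN.
σ_{steel} = P/A₁ = 127200/925 = 137.5 MPa, compressive.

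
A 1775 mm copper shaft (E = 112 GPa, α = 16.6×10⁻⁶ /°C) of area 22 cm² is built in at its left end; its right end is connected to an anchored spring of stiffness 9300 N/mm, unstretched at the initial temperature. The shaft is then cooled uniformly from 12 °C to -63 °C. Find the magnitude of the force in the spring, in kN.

Free thermal contraction: δ_free = αΔT L = 16.6×10⁻⁶ × 75 × 1775 = 2.21 mm.
With a force P in the spring, the elastic change of the shaft is PL/(AE) and that of the spring is P/k; compatibility requires their sum to equal δ_free.
P [ L/(AE) + 1/k ] = δ_free → P [ 1775/(2200×112×10³) + 1/(9300) ] = 2.21.
P = 2.21 / 0.0001147 = 19260 N.

P ≈ 19.3 kN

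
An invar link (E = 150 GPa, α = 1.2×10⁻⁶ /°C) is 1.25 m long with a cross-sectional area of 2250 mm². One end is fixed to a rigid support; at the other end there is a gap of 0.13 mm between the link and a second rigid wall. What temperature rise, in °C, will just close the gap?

ΔT ≈ 86.7 °C

Contact occurs when the free expansion equals the gap: αΔT L = 0.13 mm.
ΔT = 0.13 / (1.2×10⁻⁶ × 1250) = 86.67 °C.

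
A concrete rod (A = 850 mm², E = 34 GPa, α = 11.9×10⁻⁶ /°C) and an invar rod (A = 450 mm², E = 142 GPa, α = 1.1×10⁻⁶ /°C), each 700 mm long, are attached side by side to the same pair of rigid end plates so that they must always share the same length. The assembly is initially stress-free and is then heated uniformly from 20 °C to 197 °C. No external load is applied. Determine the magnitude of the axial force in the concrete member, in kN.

Equilibrium of a rigid end plate with no external load gives equal and opposite internal forces ±P in the two members. Since α_{concrete} > α_{invar}, heating drives the concrete into compression and the invar into tension.
Compatibility of the two members (thermal + elastic change equal): (α₁ − α₂)ΔT = P·[1/(A₁E₁) + 1/(A₂E₂)].
|α₁ − α₂|·ΔT = 10.8×10⁻⁶ × 177 = 0.001912.
1/(A₁E₁) + 1/(A₂E₂) = 1/(850×34×10³) + 1/(450×142×10³) = 5.025×10⁻⁸ N⁻¹.
So P = 0.001912 / 5.025×10⁻⁸ = 38.04 kN.

P ≈ 38 kN (compressive in the concrete)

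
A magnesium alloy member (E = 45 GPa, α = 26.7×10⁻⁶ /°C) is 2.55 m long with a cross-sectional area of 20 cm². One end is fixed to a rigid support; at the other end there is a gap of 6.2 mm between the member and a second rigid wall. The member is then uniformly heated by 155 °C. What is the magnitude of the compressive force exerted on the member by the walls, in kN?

Unrestrained expansion: δ_free = αΔT L = 26.7×10⁻⁶ × 155 × 2550 = 10.55 mm.
The gap closes (δ_free > 6.2 mm) and the wall then resists a further 10.55 − 6.2 = 4.353 mm of expansion.
That suppressed elongation corresponds to σ = E·Δ/L = 45×10³ × 4.353/2550 = 76.82 MPa.
P = σA = 76.82 × 2000 = 153.6 kN.

P ≈ 154 kN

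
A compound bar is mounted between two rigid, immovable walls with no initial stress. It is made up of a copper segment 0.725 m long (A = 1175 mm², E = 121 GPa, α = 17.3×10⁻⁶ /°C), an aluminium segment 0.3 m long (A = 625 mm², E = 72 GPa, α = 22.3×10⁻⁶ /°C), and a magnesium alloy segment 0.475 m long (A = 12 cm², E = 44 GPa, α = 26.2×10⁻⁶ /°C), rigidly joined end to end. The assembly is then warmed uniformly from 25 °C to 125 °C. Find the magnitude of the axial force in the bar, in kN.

With the walls removed the bar would change length by δ_free = Σ αᵢΔT Lᵢ = 17.3×10⁻⁶×100×725 + 22.3×10⁻⁶×100×300 + 26.2×10⁻⁶×100×475 = 3.168 mm.
The rigid supports impose zero overall length change; the single axial force P common to all segments must satisfy P Σ Lᵢ/(AᵢEᵢ) = δ_free.
Σ Lᵢ/(AᵢEᵢ) = 725/(1175×121×10³) + 300/(625×72×10³) + 475/(1200×44×10³) = 2.076×10⁻⁵ mm/N.
P = 3.168 / 2.076×10⁻⁵ = 152600 N = 152.6 kN, compressive.

P ≈ 153 kN (compressive)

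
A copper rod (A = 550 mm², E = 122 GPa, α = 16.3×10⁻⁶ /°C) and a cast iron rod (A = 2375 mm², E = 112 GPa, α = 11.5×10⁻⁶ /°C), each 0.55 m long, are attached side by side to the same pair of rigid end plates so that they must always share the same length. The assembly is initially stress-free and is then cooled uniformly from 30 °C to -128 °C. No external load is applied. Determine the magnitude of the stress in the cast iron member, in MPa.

σ ≈ 17.1 MPa (compressive)

Equilibrium of a rigid end plate with no external load gives equal and opposite internal forces ±P in the two members. Since α_{copper} > α_{cast iron}, cooling drives the copper into tension and the cast iron into compression.
Compatibility of the two members (thermal + elastic change equal): (α₁ − α₂)ΔT = P·[1/(A₁E₁) + 1/(A₂E₂)].
|α₁ − α₂|·ΔT = 4.8×10⁻⁶ × 158 = 0.0007584.
1/(A₁E₁) + 1/(A₂E₂) = 1/(550×122×10³) + 1/(2375×112×10³) = 1.866×10⁻⁸ N⁻¹.
P = 0.0007584 / 1.866×10⁻⁸ = 40640 N = 40.64 kN.
σ_{cast iron} = P/A₂ = 40640/2375 = 17.11 MPa, compressive.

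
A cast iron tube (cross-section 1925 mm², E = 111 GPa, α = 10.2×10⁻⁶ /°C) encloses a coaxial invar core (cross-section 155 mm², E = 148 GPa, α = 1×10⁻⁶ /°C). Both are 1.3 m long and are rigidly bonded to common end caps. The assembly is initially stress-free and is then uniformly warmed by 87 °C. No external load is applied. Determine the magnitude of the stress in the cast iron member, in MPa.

σ ≈ 8.61 MPa (compressive)

Both members must finish at the same length. With the larger α, the cast iron tends to over-expand; the plates restrain it, putting the cast iron in compression and the invar in tension. With no external load the two internal forces are equal and opposite, magnitude P.
Equating the net (thermal + elastic) strains gives |α₁ − α₂|·ΔT = P·[1/(A₁E₁) + 1/(A₂E₂)].
|α₁ − α₂|·ΔT = 9.2×10⁻⁶ × 87 = 0.0008004.
1/(A₁E₁) + 1/(A₂E₂) = 1/(1925×111×10³) + 1/(155×148×10³) = 4.827×10⁻⁸ N⁻¹.
P = 0.0008004 / 4.827×10⁻⁸ = 16580 N = 16.58 kN.
σ_{cast iron} = P/A₁ = 16580/1925 = 8.614 MPa, compressive.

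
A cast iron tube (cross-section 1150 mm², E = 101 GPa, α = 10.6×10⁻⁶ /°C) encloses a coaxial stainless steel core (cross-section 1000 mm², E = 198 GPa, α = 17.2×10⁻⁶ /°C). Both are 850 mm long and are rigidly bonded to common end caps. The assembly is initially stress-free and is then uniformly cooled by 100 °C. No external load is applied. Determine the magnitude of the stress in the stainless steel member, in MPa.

σ ≈ 48.3 MPa (tensile)

Both members must finish at the same length. With the larger α, the stainless steel tends to over-contract; the plates restrain it, putting the stainless steel in tension and the cast iron in compression. With no external load the two internal forces are equal and opposite, magnitude P.
Setting the final lengths equal and cancelling L: (α₁ − α₂)ΔT = P/(A₁E₁) + P/(A₂E₂).
|α₁ − α₂|·ΔT = 6.6×10⁻⁶ × 100 = 0.00066.
1/(A₁E₁) + 1/(A₂E₂) = 1/(1150×101×10³) + 1/(1000×198×10³) = 1.366×10⁻⁸ N⁻¹.
So P = 0.00066 / 1.366×10⁻⁸ = 48.32 kN.
σ_{stainless steel} = P/A₂ = 48320/1000 = 48.32 MPa, tensile.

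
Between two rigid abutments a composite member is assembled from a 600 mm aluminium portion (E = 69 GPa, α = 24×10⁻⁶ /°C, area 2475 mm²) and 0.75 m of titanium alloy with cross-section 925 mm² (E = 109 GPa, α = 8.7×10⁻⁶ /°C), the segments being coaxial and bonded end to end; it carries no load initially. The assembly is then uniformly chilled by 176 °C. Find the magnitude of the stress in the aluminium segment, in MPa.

With the walls removed the bar would change length by δ_free = Σ αᵢΔT Lᵢ = 24×10⁻⁶×176×600 + 8.7×10⁻⁶×176×750 = 3.683 mm.
Since the ends are fixed, an axial force P builds up, equal in every segment, with P · Σ Lᵢ/(AᵢEᵢ) = δ_free.
Σ Lᵢ/(AᵢEᵢ) = 600/(2475×69×10³) + 750/(925×109×10³) = 1.095×10⁻⁵ mm/N.
Hence P = δ_free / Σ(L/AE) = 3.683/1.095×10⁻⁵ = 336.3 kN (tensile).
σ_{aluminium} = P / A = 336300 / 2475 = 135.9 MPa.

σ ≈ 136 MPa (tensile)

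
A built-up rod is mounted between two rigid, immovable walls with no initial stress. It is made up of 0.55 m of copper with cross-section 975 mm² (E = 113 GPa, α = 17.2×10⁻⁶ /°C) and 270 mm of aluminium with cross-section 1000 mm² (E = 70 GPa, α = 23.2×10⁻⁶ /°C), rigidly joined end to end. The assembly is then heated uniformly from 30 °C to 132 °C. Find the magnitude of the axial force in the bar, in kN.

With the walls removed the bar would change length by δ_free = Σ αᵢΔT Lᵢ = 17.2×10⁻⁶×102×550 + 23.2×10⁻⁶×102×270 = 1.604 mm.
The walls prevent any net length change, so an axial force P (same in every segment) develops. Compatibility: P · Σ Lᵢ/(AᵢEᵢ) = δ_free.
Σ Lᵢ/(AᵢEᵢ) = 550/(975×113×10³) + 270/(1000×70×10³) = 8.849×10⁻⁶ mm/N.
Hence P = δ_free / Σ(L/AE) = 1.604/8.849×10⁻⁶ = 181.2 kN (compressive).

P ≈ 181 kN (compressive)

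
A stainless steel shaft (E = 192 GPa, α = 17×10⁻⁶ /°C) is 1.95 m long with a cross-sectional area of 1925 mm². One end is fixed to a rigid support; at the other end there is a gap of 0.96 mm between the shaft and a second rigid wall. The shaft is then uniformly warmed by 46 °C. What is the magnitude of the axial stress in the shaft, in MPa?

If the wall were absent the shaft would grow by αΔT L = 17×10⁻⁶ × 46 × 1950 = 1.525 mm.
This exceeds the 0.96 mm gap, so the wall pushes back. The portion of expansion that must be recovered elastically is δ_free − gap = 1.525 − 0.96 = 0.5649 mm.
That suppressed elongation corresponds to σ = E·Δ/L = 192×10³ × 0.5649/1950 = 55.62 MPa.

σ ≈ 55.6 MPa (compressive)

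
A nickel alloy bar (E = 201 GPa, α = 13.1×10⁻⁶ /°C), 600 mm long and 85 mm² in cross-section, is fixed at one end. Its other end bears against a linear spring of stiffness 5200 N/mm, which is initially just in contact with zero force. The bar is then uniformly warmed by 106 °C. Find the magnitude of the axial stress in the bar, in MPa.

The unrestrained thermal change is αΔT L = 13.1×10⁻⁶ × 106 × 600 = 0.8332 mm.
Let P be the compressive force at the spring. The bar shortens elastically by PL/(AE) and the spring compresses by P/k; together these equal δ_free.
P [ L/(AE) + 1/k ] = δ_free → P [ 600/(85×201×10³) + 1/(5200) ] = 0.8332.
P = 0.8332 / 0.0002274 = 3663 N.
σ = P/A = 3663/85 = 43.1 MPa.

σ ≈ 43.1 MPa (compressive)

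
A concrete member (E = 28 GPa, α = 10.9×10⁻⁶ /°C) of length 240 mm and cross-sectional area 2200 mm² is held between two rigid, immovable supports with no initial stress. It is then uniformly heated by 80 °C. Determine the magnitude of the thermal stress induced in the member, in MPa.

σ ≈ 24.4 MPa (compressive)

Because both ends are immovable the net strain is zero, and the suppressed thermal strain is αΔT = 10.9×10⁻⁶ × 80 = 872×10⁻⁶.
σ = EαΔT = 28×10³ × 10.9×10⁻⁶ × 80 = 24.42 MPa (compressive; the member is trying to expand).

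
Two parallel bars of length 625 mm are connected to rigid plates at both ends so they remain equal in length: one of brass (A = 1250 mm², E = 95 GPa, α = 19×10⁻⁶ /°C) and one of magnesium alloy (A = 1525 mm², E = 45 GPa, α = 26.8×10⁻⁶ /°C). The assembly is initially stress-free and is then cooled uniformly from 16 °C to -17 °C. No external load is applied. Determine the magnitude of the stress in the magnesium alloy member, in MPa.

σ ≈ 7.34 MPa (tensile)

The magnesium alloy has the larger α, so on cooling it would change length more than the brass if both were free. The rigid plates force a common final length, so the magnesium alloy is put into tension and the brass into compression, with equal and opposite forces P (no external load).
Equating the net (thermal + elastic) strains gives |α₁ − α₂|·ΔT = P·[1/(A₁E₁) + 1/(A₂E₂)].
|α₁ − α₂|·ΔT = 7.8×10⁻⁶ × 33 = 0.0002574.
1/(A₁E₁) + 1/(A₂E₂) = 1/(1250×95×10³) + 1/(1525×45×10³) = 2.299×10⁻⁸ N⁻¹.
P = 0.0002574 / 2.299×10⁻⁸ = 11190 N = 11.19 kN.
σ_{magnesium alloy} = P/A₂ = 11190/1525 = 7.341 MPa, tensile.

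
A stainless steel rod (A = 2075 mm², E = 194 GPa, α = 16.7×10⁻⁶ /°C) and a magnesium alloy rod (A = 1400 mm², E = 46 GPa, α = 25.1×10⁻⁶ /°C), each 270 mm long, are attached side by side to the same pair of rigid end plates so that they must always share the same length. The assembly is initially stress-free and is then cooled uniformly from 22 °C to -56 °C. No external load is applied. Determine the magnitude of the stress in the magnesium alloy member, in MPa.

Equilibrium of a rigid end plate with no external load gives equal and opposite internal forces ±P in the two members. Since α_{magnesium alloy} > α_{stainless steel}, cooling drives the magnesium alloy into tension and the stainless steel into compression.
Equating the net (thermal + elastic) strains gives |α₁ − α₂|·ΔT = P·[1/(A₁E₁) + 1/(A₂E₂)].
|α₁ − α₂|·ΔT = 8.4×10⁻⁶ × 78 = 0.0006552.
1/(A₁E₁) + 1/(A₂E₂) = 1/(2075×194×10³) + 1/(1400×46×10³) = 1.801×10⁻⁸ N⁻¹.
P = 0.0006552 / 1.801×10⁻⁸ = 36380 N = 36.38 kN.
σ_{magnesium alloy} = P/A₂ = 36380/1400 = 25.98 MPa, tensile.

σ ≈ 26 MPa (tensile)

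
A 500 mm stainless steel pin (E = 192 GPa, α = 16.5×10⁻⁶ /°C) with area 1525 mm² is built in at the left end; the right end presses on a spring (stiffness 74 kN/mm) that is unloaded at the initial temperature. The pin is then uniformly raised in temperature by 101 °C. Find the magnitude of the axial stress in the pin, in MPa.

If the spring were absent the pin would lengthen by αΔT L = 16.5×10⁻⁶ × 101 × 500 = 0.8332 mm.
Let P be the compressive force at the spring. The pin shortens elastically by PL/(AE) and the spring compresses by P/k; together these equal δ_free.
So P = δ_free / [L/(AE) + 1/k] = 0.8332 / [ 500/(1525×192×10³) + 1/(74×10³) ].
P = 0.8332 / 1.522×10⁻⁵ = 54740 N.
σ = P/A = 54740/1525 = 35.9 MPa.

σ ≈ 35.9 MPa (compressive)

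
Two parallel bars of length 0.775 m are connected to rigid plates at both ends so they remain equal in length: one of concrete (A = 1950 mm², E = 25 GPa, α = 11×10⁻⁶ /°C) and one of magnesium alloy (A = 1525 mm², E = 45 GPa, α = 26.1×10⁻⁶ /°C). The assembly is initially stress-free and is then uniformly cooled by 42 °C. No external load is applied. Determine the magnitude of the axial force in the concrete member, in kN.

P ≈ 18.1 kN (compressive in the concrete)

Both members must finish at the same length. With the larger α, the magnesium alloy tends to over-contract; the plates restrain it, putting the magnesium alloy in tension and the concrete in compression. With no external load the two internal forces are equal and opposite, magnitude P.
Setting the final lengths equal and cancelling L: (α₁ − α₂)ΔT = P/(A₁E₁) + P/(A₂E₂).
|α₁ − α₂|·ΔT = 15.1×10⁻⁶ × 42 = 0.0006342.
1/(A₁E₁) + 1/(A₂E₂) = 1/(1950×25×10³) + 1/(1525×45×10³) = 3.508×10⁻⁸ N⁻¹.
So P = 0.0006342 / 3.508×10⁻⁸ = 18.08 kN.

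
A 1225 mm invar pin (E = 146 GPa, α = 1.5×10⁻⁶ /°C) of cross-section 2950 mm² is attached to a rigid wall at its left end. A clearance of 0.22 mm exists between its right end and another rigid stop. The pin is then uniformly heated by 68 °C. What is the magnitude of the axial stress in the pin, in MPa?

If the wall were absent the pin would grow by αΔT L = 1.5×10⁻⁶ × 68 × 1225 = 0.125 mm.
This is smaller than the 0.22 mm clearance, so the pin expands freely without reaching the stop — the stress is zero.

σ ≈ 0 MPa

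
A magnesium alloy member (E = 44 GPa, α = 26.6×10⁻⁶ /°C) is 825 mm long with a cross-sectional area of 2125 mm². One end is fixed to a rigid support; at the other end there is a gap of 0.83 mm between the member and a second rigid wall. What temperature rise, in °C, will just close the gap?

ΔT ≈ 37.8 °C

Contact occurs when the free expansion equals the gap: αΔT L = 0.83 mm.
ΔT = 0.83 / (26.6×10⁻⁶ × 825) = 37.82 °C.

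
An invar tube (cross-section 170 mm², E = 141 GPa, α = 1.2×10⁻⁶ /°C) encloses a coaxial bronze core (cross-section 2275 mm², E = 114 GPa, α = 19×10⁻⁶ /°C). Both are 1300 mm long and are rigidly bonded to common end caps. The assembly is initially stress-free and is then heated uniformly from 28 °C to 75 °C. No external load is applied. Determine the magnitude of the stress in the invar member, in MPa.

σ ≈ 108 MPa (tensile)

The bronze has the larger α, so on heating it would change length more than the invar if both were free. The rigid plates force a common final length, so the bronze is put into compression and the invar into tension, with equal and opposite forces P (no external load).
Compatibility of the two members (thermal + elastic change equal): (α₁ − α₂)ΔT = P·[1/(A₁E₁) + 1/(A₂E₂)].
|α₁ − α₂|·ΔT = 17.8×10⁻⁶ × 47 = 0.0008366.
1/(A₁E₁) + 1/(A₂E₂) = 1/(170×141×10³) + 1/(2275×114×10³) = 4.557×10⁻⁸ N⁻¹.
So P = 0.0008366 / 4.557×10⁻⁸ = 18.36 kN.
σ_{invar} = P/A₁ = 18360/170 = 108 MPa, tensile.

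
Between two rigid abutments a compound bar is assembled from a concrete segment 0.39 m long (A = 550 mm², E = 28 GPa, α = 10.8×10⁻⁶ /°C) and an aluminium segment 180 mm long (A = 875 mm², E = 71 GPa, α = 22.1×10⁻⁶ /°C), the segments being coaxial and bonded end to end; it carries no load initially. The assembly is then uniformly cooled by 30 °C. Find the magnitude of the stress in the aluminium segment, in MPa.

σ ≈ 9.95 MPa (tensile)

With the walls removed the bar would change length by δ_free = Σ αᵢΔT Lᵢ = 10.8×10⁻⁶×30×390 + 22.1×10⁻⁶×30×180 = 0.2457 mm.
The walls prevent any net length change, so an axial force P (same in every segment) develops. Compatibility: P · Σ Lᵢ/(AᵢEᵢ) = δ_free.
Σ Lᵢ/(AᵢEᵢ) = 390/(550×28×10³) + 180/(875×71×10³) = 2.822×10⁻⁵ mm/N.
Hence P = δ_free / Σ(L/AE) = 0.2457/2.822×10⁻⁵ = 8.706 kN (tensile).
σ_{aluminium} = P / A = 8706 / 875 = 9.95 MPa.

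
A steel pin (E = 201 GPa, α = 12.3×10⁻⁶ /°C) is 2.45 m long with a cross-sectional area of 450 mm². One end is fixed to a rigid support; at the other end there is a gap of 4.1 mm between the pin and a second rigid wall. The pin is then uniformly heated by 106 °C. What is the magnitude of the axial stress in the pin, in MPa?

Unrestrained expansion: δ_free = αΔT L = 12.3×10⁻⁶ × 106 × 2450 = 3.194 mm.
Since δ_free = 3.19 mm is less than the 4.1 mm gap, the pin never touches the wall. No axial force develops.

σ ≈ 0 MPa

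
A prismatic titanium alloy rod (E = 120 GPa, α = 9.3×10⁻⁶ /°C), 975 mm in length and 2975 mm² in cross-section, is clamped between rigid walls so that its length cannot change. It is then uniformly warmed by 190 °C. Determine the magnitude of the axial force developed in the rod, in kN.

P ≈ 631 kN (compressive)

The ends cannot move, so σ = EαΔT = 120×10³ × 9.3×10⁻⁶ × 190 = 212 MPa.
Then P = σA = 212 × 2975 mm² = 630.8 kN, compressive.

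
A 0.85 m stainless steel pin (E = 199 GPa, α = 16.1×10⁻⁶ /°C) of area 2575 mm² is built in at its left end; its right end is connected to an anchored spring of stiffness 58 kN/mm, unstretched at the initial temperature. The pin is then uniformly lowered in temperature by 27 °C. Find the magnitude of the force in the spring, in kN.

The unrestrained thermal change is αΔT L = 16.1×10⁻⁶ × 27 × 850 = 0.3695 mm.
Let P be the tensile force in the spring. The pin extends elastically by PL/(AE) and the spring stretches by P/k; together these equal δ_free.
So P = δ_free / [L/(AE) + 1/k] = 0.3695 / [ 850/(2575×199×10³) + 1/(58×10³) ].
P = 0.3695 / 1.89×10⁻⁵ = 19550 N.

P ≈ 19.5 kN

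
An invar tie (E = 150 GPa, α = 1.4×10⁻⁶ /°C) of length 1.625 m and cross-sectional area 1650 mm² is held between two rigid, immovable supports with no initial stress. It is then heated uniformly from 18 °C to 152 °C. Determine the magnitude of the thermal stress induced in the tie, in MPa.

With length fixed, the mechanical strain must cancel the thermal strain αΔT = 1.4×10⁻⁶ × 134 = 187.6×10⁻⁶.
σ = EαΔT = 150×10³ × 1.4×10⁻⁶ × 134 = 28.14 MPa (compressive; the tie is trying to expand).

σ ≈ 28.1 MPa (compressive)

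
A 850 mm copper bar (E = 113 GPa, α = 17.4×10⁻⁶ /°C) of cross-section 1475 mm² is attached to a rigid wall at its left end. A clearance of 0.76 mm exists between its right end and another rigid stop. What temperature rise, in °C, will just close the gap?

The gap closes when αΔT L = 0.76 mm, since the bar is still unstressed at that instant.
So ΔT = g/(αL) = 0.76/(17.4×10⁻⁶ × 850) = 51.39 °C.

ΔT ≈ 51.4 °C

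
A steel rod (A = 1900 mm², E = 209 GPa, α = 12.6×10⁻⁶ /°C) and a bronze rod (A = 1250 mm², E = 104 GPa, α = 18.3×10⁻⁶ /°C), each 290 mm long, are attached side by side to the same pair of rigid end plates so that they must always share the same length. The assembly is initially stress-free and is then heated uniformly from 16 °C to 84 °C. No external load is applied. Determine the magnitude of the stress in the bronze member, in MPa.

σ ≈ 30.4 MPa (compressive)

Equilibrium of a rigid end plate with no external load gives equal and opposite internal forces ±P in the two members. Since α_{bronze} > α_{steel}, heating drives the bronze into compression and the steel into tension.
Setting the final lengths equal and cancelling L: (α₁ − α₂)ΔT = P/(A₁E₁) + P/(A₂E₂).
|α₁ − α₂|·ΔT = 5.7×10⁻⁶ × 68 = 0.0003876.
1/(A₁E₁) + 1/(A₂E₂) = 1/(1900×209×10³) + 1/(1250×104×10³) = 1.021×10⁻⁸ N⁻¹.
P = 0.0003876 / 1.021×10⁻⁸ = 37960 N = 37.96 kN.
σ_{bronze} = P/A₂ = 37960/1250 = 30.37 MPa, compressive.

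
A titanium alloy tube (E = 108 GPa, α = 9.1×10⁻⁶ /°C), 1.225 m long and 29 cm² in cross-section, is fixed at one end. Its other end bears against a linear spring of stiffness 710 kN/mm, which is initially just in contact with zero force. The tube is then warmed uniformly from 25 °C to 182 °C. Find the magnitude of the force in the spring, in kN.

P ≈ 329 kN

The unrestrained thermal change is αΔT L = 9.1×10⁻⁶ × 157 × 1225 = 1.75 mm.
Let P be the compressive force at the spring. The tube shortens elastically by PL/(AE) and the spring compresses by P/k; together these equal δ_free.
P [ L/(AE) + 1/k ] = δ_free → P [ 1225/(2900×108×10³) + 1/(710×10³) ] = 1.75.
P = 1.75 / 5.32×10⁻⁶ = 329000 N.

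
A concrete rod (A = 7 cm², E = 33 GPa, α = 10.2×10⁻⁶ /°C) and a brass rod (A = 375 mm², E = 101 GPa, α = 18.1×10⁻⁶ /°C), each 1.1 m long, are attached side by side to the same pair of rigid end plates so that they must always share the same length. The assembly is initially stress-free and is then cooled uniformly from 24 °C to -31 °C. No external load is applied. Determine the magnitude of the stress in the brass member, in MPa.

σ ≈ 16.6 MPa (tensile)

The brass has the larger α, so on cooling it would change length more than the concrete if both were free. The rigid plates force a common final length, so the brass is put into tension and the concrete into compression, with equal and opposite forces P (no external load).
Equating the net (thermal + elastic) strains gives |α₁ − α₂|·ΔT = P·[1/(A₁E₁) + 1/(A₂E₂)].
|α₁ − α₂|·ΔT = 7.9×10⁻⁶ × 55 = 0.0004345.
1/(A₁E₁) + 1/(A₂E₂) = 1/(700×33×10³) + 1/(375×101×10³) = 6.969×10⁻⁸ N⁻¹.
So P = 0.0004345 / 6.969×10⁻⁸ = 6.235 kN.
σ_{brass} = P/A₂ = 6235/375 = 16.63 MPa, tensile.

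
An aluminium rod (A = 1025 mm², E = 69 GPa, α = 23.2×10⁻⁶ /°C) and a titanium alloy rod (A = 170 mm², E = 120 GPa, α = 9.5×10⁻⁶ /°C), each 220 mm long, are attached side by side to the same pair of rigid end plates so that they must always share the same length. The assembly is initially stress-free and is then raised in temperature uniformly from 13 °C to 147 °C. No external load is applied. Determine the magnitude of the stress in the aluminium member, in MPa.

σ ≈ 28.4 MPa (compressive)

The aluminium has the larger α, so on heating it would change length more than the titanium alloy if both were free. The rigid plates force a common final length, so the aluminium is put into compression and the titanium alloy into tension, with equal and opposite forces P (no external load).
Setting the final lengths equal and cancelling L: (α₁ − α₂)ΔT = P/(A₁E₁) + P/(A₂E₂).
|α₁ − α₂|·ΔT = 13.7×10⁻⁶ × 134 = 0.001836.
1/(A₁E₁) + 1/(A₂E₂) = 1/(1025×69×10³) + 1/(170×120×10³) = 6.316×10⁻⁸ N⁻¹.
P = 0.001836 / 6.316×10⁻⁸ = 29070 N = 29.07 kN.
σ_{aluminium} = P/A₁ = 29070/1025 = 28.36 MPa, compressive.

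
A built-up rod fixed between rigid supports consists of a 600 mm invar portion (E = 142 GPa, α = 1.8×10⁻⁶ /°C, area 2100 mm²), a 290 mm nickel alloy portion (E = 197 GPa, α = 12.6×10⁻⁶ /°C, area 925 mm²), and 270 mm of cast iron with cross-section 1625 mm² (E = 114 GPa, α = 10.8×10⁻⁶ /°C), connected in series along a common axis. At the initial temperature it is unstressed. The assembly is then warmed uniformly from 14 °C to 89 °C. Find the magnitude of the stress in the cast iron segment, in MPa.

σ ≈ 69.8 MPa (compressive)

Free thermal expansion of the whole bar: Σ αᵢΔT Lᵢ = 1.8×10⁻⁶×75×600 + 12.6×10⁻⁶×75×290 + 10.8×10⁻⁶×75×270 = 0.5737 mm.
Since the ends are fixed, an axial force P builds up, equal in every segment, with P · Σ Lᵢ/(AᵢEᵢ) = δ_free.
Σ Lᵢ/(AᵢEᵢ) = 600/(2100×142×10³) + 290/(925×197×10³) + 270/(1625×114×10³) = 5.061×10⁻⁶ mm/N.
Hence P = δ_free / Σ(L/AE) = 0.5737/5.061×10⁻⁶ = 113.4 kN (compressive).
σ_{cast iron} = P / A = 113400 / 1625 = 69.76 MPa.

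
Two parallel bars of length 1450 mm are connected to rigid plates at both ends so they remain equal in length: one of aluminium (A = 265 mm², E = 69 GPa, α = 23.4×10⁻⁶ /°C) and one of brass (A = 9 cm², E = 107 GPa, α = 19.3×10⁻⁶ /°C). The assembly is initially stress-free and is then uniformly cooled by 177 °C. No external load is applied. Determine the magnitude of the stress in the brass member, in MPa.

σ ≈ 12.4 MPa (compressive)

Both members must finish at the same length. With the larger α, the aluminium tends to over-contract; the plates restrain it, putting the aluminium in tension and the brass in compression. With no external load the two internal forces are equal and opposite, magnitude P.
Equating the net (thermal + elastic) strains gives |α₁ − α₂|·ΔT = P·[1/(A₁E₁) + 1/(A₂E₂)].
|α₁ − α₂|·ΔT = 4.1×10⁻⁶ × 177 = 0.0007257.
1/(A₁E₁) + 1/(A₂E₂) = 1/(265×69×10³) + 1/(900×107×10³) = 6.507×10⁻⁸ N⁻¹.
P = 0.0007257 / 6.507×10⁻⁸ = 11150 N = 11.15 kN.
σ_{brass} = P/A₂ = 11150/900 = 12.39 MPa, compressive.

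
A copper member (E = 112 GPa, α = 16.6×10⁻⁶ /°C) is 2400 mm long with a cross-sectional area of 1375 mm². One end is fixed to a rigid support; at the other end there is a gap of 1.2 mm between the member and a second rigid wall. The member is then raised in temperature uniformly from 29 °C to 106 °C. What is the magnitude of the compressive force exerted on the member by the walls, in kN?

Free thermal elongation = αΔT L = 16.6×10⁻⁶ × 77 × 2400 = 3.068 mm.
The gap closes (δ_free > 1.2 mm) and the wall then resists a further 3.068 − 1.2 = 1.868 mm of expansion.
Compatibility: PL/(AE) = 1.868 mm, so σ = P/A = E × (1.868/2400) = 87.16 MPa.
P = σA = 87.16 × 1375 = 119.8 kN.

P ≈ 120 kN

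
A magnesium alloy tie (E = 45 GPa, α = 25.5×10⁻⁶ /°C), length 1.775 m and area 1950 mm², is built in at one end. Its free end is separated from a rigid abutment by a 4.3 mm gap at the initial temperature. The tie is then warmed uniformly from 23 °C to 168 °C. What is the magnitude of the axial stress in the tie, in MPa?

Free thermal elongation = αΔT L = 25.5×10⁻⁶ × 145 × 1775 = 6.563 mm.
This exceeds the 4.3 mm gap, so the wall pushes back. The portion of expansion that must be recovered elastically is δ_free − gap = 6.563 − 4.3 = 2.263 mm.
So σ = E(δ_free − g)/L = 45×10³ × 2.263/1775 = 57.37 MPa.

σ ≈ 57.4 MPa (compressive)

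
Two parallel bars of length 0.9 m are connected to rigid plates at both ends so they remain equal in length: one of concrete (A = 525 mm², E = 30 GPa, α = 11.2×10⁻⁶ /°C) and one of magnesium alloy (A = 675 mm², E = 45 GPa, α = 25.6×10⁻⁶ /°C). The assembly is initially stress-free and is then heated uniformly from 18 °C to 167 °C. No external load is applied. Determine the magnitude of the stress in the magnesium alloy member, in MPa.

Equilibrium of a rigid end plate with no external load gives equal and opposite internal forces ±P in the two members. Since α_{magnesium alloy} > α_{concrete}, heating drives the magnesium alloy into compression and the concrete into tension.
Equating the net (thermal + elastic) strains gives |α₁ − α₂|·ΔT = P·[1/(A₁E₁) + 1/(A₂E₂)].
|α₁ − α₂|·ΔT = 14.4×10⁻⁶ × 149 = 0.002146.
1/(A₁E₁) + 1/(A₂E₂) = 1/(525×30×10³) + 1/(675×45×10³) = 9.641×10⁻⁸ N⁻¹.
P = 0.002146 / 9.641×10⁻⁸ = 22250 N = 22.25 kN.
σ_{magnesium alloy} = P/A₂ = 22250/675 = 32.97 MPa, compressive.

σ ≈ 33 MPa (compressive)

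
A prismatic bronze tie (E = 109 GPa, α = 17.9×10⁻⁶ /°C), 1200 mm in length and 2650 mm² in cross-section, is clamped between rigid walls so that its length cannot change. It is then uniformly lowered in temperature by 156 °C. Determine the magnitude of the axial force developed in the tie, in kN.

P ≈ 807 kN (tensile)

Full restraint means ε = 0, so the stress is σ = EαΔT = 109×10³ × 17.9×10⁻⁶ × 156 = 304.4 MPa.
Axial force P = σA = 304.4 × 2650 = 806600 N = 806.6 kN, tensile.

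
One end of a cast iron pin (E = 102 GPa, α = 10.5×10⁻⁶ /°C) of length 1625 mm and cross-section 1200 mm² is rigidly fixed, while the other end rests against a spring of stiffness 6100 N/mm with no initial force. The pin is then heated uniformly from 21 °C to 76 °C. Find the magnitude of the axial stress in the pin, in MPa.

Free thermal expansion: δ_free = αΔT L = 10.5×10⁻⁶ × 55 × 1625 = 0.9384 mm.
With a force P in the spring, the elastic change of the pin is PL/(AE) and that of the spring is P/k; compatibility requires their sum to equal δ_free.
P [ L/(AE) + 1/k ] = δ_free → P [ 1625/(1200×102×10³) + 1/(6100) ] = 0.9384.
P = 0.9384 / 0.0001772 = 5296 N.
σ = P/A = 5296/1200 = 4.413 MPa.

σ ≈ 4.41 MPa (compressive)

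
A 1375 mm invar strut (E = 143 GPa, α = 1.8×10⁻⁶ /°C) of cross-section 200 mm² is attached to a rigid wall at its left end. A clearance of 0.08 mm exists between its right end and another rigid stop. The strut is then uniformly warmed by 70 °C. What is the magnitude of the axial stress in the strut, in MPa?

Unrestrained expansion: δ_free = αΔT L = 1.8×10⁻⁶ × 70 × 1375 = 0.1732 mm.
After closing the 0.08 mm clearance, 0.1732 − 0.08 = 0.09325 mm of expansion remains to be suppressed by the wall.
That suppressed elongation corresponds to σ = E·Δ/L = 143×10³ × 0.09325/1375 = 9.698 MPa.

σ ≈ 9.7 MPa (compressive)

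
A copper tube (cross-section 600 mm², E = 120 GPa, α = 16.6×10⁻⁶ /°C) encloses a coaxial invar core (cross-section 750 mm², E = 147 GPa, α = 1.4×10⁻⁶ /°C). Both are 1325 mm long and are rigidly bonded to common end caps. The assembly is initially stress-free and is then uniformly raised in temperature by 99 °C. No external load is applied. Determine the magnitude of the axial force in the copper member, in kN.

Equilibrium of a rigid end plate with no external load gives equal and opposite internal forces ±P in the two members. Since α_{copper} > α_{invar}, heating drives the copper into compression and the invar into tension.
Compatibility of the two members (thermal + elastic change equal): (α₁ − α₂)ΔT = P·[1/(A₁E₁) + 1/(A₂E₂)].
|α₁ − α₂|·ΔT = 15.2×10⁻⁶ × 99 = 0.001505.
1/(A₁E₁) + 1/(A₂E₂) = 1/(600×120×10³) + 1/(750×147×10³) = 2.296×10⁻⁸ N⁻¹.
So P = 0.001505 / 2.296×10⁻⁸ = 65.54 kN.

P ≈ 65.5 kN (compressive in the copper)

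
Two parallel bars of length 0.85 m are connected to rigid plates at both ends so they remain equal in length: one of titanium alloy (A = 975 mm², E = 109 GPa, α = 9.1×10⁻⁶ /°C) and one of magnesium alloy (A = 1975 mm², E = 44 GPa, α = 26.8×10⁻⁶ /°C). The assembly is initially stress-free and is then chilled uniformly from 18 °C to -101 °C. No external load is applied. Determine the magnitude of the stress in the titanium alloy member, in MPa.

Both members must finish at the same length. With the larger α, the magnesium alloy tends to over-contract; the plates restrain it, putting the magnesium alloy in tension and the titanium alloy in compression. With no external load the two internal forces are equal and opposite, magnitude P.
Setting the final lengths equal and cancelling L: (α₁ − α₂)ΔT = P/(A₁E₁) + P/(A₂E₂).
|α₁ − α₂|·ΔT = 17.7×10⁻⁶ × 119 = 0.002106.
1/(A₁E₁) + 1/(A₂E₂) = 1/(975×109×10³) + 1/(1975×44×10³) = 2.092×10⁻⁸ N⁻¹.
So P = 0.002106 / 2.092×10⁻⁸ = 100.7 kN.
σ_{titanium alloy} = P/A₁ = 100700/975 = 103.3 MPa, compressive.

σ ≈ 103 MPa (compressive)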